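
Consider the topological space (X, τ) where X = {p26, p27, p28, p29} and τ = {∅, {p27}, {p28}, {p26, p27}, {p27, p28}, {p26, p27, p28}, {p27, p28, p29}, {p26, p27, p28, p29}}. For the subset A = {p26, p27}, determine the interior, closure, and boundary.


int(A) = {p26, p27}, cl(A) = {p26, p27, p29}, ∂A = {p29}.

Closed sets in (X, τ) are complements of opens:
  closed(X, τ) = {∅, {p26}, {p29}, {p26, p29}, {p28, p29}, {p26, p27, p29}, {p26, p28, p29}, {p26, p27, p28, p29}}.
int(A) = ⋃ {U ∈ τ : U ⊆ A}. Opens contained in A: ∅, {p27}, {p26, p27}.
Taking the union of these: int(A) = {p26, p27}.
cl(A) = ⋂ {C closed : A ⊆ C}. Closed sets containing A: {p26, p27, p29}, {p26, p27, p28, p29}.
Intersecting these: cl(A) = {p26, p27, p29}.
∂A = cl(A) ∖ int(A) = {p26, p27, p29} ∖ {p26, p27} = {p29}.


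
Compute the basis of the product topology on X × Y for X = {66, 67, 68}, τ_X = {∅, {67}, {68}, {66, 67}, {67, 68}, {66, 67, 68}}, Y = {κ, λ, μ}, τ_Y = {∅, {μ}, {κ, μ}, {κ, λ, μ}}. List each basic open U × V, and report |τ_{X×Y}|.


Basis B = {∅ × ∅, {67} × {μ}, {68} × {μ}, {66, 67} × {μ}, {67} × {κ, μ}, {67, 68} × {μ}, {68} × {κ, μ}, {66, 67, 68} × {μ}, {67} × {κ, λ, μ}, {68} × {κ, λ, μ}, {66, 67} × {κ, μ}, {67, 68} × {κ, μ}, {66, 67} × {κ, λ, μ}, {66, 67, 68} × {κ, μ}, {67, 68} × {κ, λ, μ}, {66, 67, 68} × {κ, λ, μ}}; |τ_{X×Y}| = 40.

Enumerate products U × V with U ∈ τ_X, V ∈ τ_Y (deduplicated):
  ∅ × ∅ = {} (∅)
  {67} × {μ} = {(67,μ)}
  {68} × {μ} = {(68,μ)}
  {66, 67} × {μ} = {(66,μ), (67,μ)}
  {67} × {κ, μ} = {(67,κ), (67,μ)}
  {67, 68} × {μ} = {(67,μ), (68,μ)}
  {68} × {κ, μ} = {(68,κ), (68,μ)}
  {66, 67, 68} × {μ} = {(66,μ), (67,μ), (68,μ)}
  {67} × {κ, λ, μ} = {(67,κ), (67,λ), (67,μ)}
  {68} × {κ, λ, μ} = {(68,κ), (68,λ), (68,μ)}
  {66, 67} × {κ, μ} = {(66,κ), (66,μ), (67,κ), (67,μ)}
  {67, 68} × {κ, μ} = {(67,κ), (67,μ), (68,κ), (68,μ)}
  {66, 67} × {κ, λ, μ} = {(66,κ), (66,λ), (66,μ), (67,κ), (67,λ), (67,μ)}
  {66, 67, 68} × {κ, μ} = {(66,κ), (66,μ), (67,κ), (67,μ), (68,κ), (68,μ)}
  {67, 68} × {κ, λ, μ} = {(67,κ), (67,λ), (67,μ), (68,κ), (68,λ), (68,μ)}
  {66, 67, 68} × {κ, λ, μ} = {(66,κ), (66,λ), (66,μ), (67,κ), (67,λ), (67,μ), (68,κ), (68,λ), (68,μ)}
These 16 distinct sets form the basis B.
Close under arbitrary unions to get τ_{X×Y}; counting gives |τ_{X×Y}| = 40.


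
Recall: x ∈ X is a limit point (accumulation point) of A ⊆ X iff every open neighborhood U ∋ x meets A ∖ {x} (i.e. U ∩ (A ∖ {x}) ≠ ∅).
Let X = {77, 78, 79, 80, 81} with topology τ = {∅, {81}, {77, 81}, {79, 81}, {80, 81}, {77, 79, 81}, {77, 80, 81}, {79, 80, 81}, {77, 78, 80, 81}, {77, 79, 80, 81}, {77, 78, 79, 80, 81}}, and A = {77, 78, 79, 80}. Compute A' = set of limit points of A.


A' = {78}

For each x ∈ X, list the open sets U ∈ τ with x ∈ U, then check whether U ∩ (A ∖ {x}) ≠ ∅ for every such U.
  x = 77: open {77, 81} ∋ x has {77, 81} ∩ (A ∖ {77}) = ∅, so x is NOT a limit point.
  x = 78: opens ∋ x are {77, 78, 80, 81}, {77, 78, 79, 80, 81}; each meets A ∖ {78}, so x IS a limit point.
  x = 79: open {79, 81} ∋ x has {79, 81} ∩ (A ∖ {79}) = ∅, so x is NOT a limit point.
  x = 80: open {80, 81} ∋ x has {80, 81} ∩ (A ∖ {80}) = ∅, so x is NOT a limit point.
  x = 81: open {81} ∋ x has {81} ∩ (A ∖ {81}) = ∅, so x is NOT a limit point.
Collecting: A' = {78}.


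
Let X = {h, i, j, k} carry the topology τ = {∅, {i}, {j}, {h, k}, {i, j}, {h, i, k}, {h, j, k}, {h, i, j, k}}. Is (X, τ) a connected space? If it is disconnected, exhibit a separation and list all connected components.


(X, τ) is disconnected; components = [{i}, {j}, {h, k}].

Find clopen sets (U ∈ τ with X ∖ U ∈ τ):
  U = ∅, X ∖ U = {h, i, j, k} — both open, so U is clopen.
  U = {i}, X ∖ U = {h, j, k} — both open, so U is clopen.
  U = {j}, X ∖ U = {h, i, k} — both open, so U is clopen.
  U = {h, k}, X ∖ U = {i, j} — both open, so U is clopen.
  U = {i, j}, X ∖ U = {h, k} — both open, so U is clopen.
  U = {h, i, k}, X ∖ U = {j} — both open, so U is clopen.
  U = {h, j, k}, X ∖ U = {i} — both open, so U is clopen.
  U = {h, i, j, k}, X ∖ U = ∅ — both open, so U is clopen.
Nontrivial clopen(s) exist: e.g. {i, j}. So (X, τ) is disconnected.
Compute connected components by grouping points that agree on all clopens:
  component: {i}
  component: {j}
  component: {h, k}


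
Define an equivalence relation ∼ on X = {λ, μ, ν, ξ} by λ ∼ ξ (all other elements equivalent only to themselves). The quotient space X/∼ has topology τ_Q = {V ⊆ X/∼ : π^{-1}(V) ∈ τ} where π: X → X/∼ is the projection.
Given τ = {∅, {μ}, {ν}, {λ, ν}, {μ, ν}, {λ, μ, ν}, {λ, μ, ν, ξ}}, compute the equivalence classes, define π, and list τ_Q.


X/∼ = {[λ=ξ], [μ], [ν]}; |τ_Q| = 5.

Equivalence classes: [λ=ξ], [μ], [ν].
Quotient map π: X → X/∼ sends λ ↦ [λ=ξ], μ ↦ [μ], ν ↦ [ν], ξ ↦ [λ=ξ].
For each subset V ⊆ X/∼, compute π^{-1}(V) ⊆ X and check whether π^{-1}(V) ∈ τ. V is open in τ_Q iff π^{-1}(V) ∈ τ.
  V = {}: π^{-1}(V) = ∅ ∈ τ ✓.
  V = {[λ=ξ]}: π^{-1}(V) = {λ, ξ} ∉ τ ✗.
  V = {[μ]}: π^{-1}(V) = {μ} ∈ τ ✓.
  V = {[λ=ξ], [μ]}: π^{-1}(V) = {λ, μ, ξ} ∉ τ ✗.
  V = {[ν]}: π^{-1}(V) = {ν} ∈ τ ✓.
  V = {[λ=ξ], [ν]}: π^{-1}(V) = {λ, ν, ξ} ∉ τ ✗.
  V = {[μ], [ν]}: π^{-1}(V) = {μ, ν} ∈ τ ✓.
  V = {[λ=ξ], [μ], [ν]}: π^{-1}(V) = {λ, μ, ν, ξ} ∈ τ ✓.
Open sets in the quotient: τ_Q = {{}, {[μ]}, {[ν]}, {[μ], [ν]}, {[λ=ξ], [μ], [ν]}} (5 elements).


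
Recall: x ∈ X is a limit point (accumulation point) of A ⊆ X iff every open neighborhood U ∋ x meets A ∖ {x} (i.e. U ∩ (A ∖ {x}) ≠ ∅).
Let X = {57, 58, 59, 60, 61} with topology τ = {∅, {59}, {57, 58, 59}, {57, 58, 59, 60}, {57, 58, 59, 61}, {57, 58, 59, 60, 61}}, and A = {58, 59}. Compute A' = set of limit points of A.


A' = {57, 58, 60, 61}

For each x ∈ X, list the open sets U ∈ τ with x ∈ U, then check whether U ∩ (A ∖ {x}) ≠ ∅ for every such U.
  x = 57: opens ∋ x are {57, 58, 59}, {57, 58, 59, 60}, {57, 58, 59, 61}, {57, 58, 59, 60, 61}; each meets A ∖ {57}, so x IS a limit point.
  x = 58: opens ∋ x are {57, 58, 59}, {57, 58, 59, 60}, {57, 58, 59, 61}, {57, 58, 59, 60, 61}; each meets A ∖ {58}, so x IS a limit point.
  x = 59: open {59} ∋ x has {59} ∩ (A ∖ {59}) = ∅, so x is NOT a limit point.
  x = 60: opens ∋ x are {57, 58, 59, 60}, {57, 58, 59, 60, 61}; each meets A ∖ {60}, so x IS a limit point.
  x = 61: opens ∋ x are {57, 58, 59, 61}, {57, 58, 59, 60, 61}; each meets A ∖ {61}, so x IS a limit point.
Collecting: A' = {57, 58, 60, 61}.


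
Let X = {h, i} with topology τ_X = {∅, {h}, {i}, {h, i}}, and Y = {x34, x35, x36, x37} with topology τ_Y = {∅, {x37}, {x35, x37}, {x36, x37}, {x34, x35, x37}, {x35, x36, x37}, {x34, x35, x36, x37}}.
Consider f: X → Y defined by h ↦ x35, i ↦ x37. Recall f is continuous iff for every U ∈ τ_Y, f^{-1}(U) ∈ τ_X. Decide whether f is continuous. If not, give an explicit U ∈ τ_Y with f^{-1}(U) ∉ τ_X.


f IS continuous.

Compute f^{-1}(U) for each U ∈ τ_Y:
  U = ∅: f^{-1}(U) = ∅ ∈ τ_X ✓.
  U = {x37}: f^{-1}(U) = {i} ∈ τ_X ✓.
  U = {x35, x37}: f^{-1}(U) = {h, i} ∈ τ_X ✓.
  U = {x36, x37}: f^{-1}(U) = {i} ∈ τ_X ✓.
  U = {x34, x35, x37}: f^{-1}(U) = {h, i} ∈ τ_X ✓.
  U = {x35, x36, x37}: f^{-1}(U) = {h, i} ∈ τ_X ✓.
  U = {x34, x35, x36, x37}: f^{-1}(U) = {h, i} ∈ τ_X ✓.
Every preimage lies in τ_X, so f IS continuous.


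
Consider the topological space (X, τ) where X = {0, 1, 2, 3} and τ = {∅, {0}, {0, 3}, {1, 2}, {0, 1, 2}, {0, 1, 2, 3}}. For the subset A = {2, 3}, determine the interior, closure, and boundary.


int(A) = ∅, cl(A) = {1, 2, 3}, ∂A = {1, 2, 3}.

Closed sets in (X, τ) are complements of opens:
  closed(X, τ) = {∅, {3}, {0, 3}, {1, 2}, {1, 2, 3}, {0, 1, 2, 3}}.
int(A) = ⋃ {U ∈ τ : U ⊆ A}. Opens contained in A: ∅.
Taking the union of these: int(A) = ∅.
cl(A) = ⋂ {C closed : A ⊆ C}. Closed sets containing A: {1, 2, 3}, {0, 1, 2, 3}.
Intersecting these: cl(A) = {1, 2, 3}.
∂A = cl(A) ∖ int(A) = {1, 2, 3} ∖ ∅ = {1, 2, 3}.


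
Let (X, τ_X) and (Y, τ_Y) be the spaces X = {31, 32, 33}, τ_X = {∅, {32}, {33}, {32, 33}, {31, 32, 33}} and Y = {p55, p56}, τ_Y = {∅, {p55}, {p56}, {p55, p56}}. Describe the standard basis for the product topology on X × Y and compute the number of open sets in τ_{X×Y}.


Basis B = {∅ × ∅, {32} × {p55}, {32} × {p56}, {33} × {p55}, {33} × {p56}, {32} × {p55, p56}, {32, 33} × {p55}, {32, 33} × {p56}, {33} × {p55, p56}, {31, 32, 33} × {p55}, {31, 32, 33} × {p56}, {32, 33} × {p55, p56}, {31, 32, 33} × {p55, p56}}; |τ_{X×Y}| = 25.

Enumerate products U × V with U ∈ τ_X, V ∈ τ_Y (deduplicated):
  ∅ × ∅ = {} (∅)
  {32} × {p55} = {(32,p55)}
  {32} × {p56} = {(32,p56)}
  {33} × {p55} = {(33,p55)}
  {33} × {p56} = {(33,p56)}
  {32} × {p55, p56} = {(32,p55), (32,p56)}
  {32, 33} × {p55} = {(32,p55), (33,p55)}
  {32, 33} × {p56} = {(32,p56), (33,p56)}
  {33} × {p55, p56} = {(33,p55), (33,p56)}
  {31, 32, 33} × {p55} = {(31,p55), (32,p55), (33,p55)}
  {31, 32, 33} × {p56} = {(31,p56), (32,p56), (33,p56)}
  {32, 33} × {p55, p56} = {(32,p55), (32,p56), (33,p55), (33,p56)}
  {31, 32, 33} × {p55, p56} = {(31,p55), (31,p56), (32,p55), (32,p56), (33,p55), (33,p56)}
These 13 distinct sets form the basis B.
Close under arbitrary unions to get τ_{X×Y}; counting gives |τ_{X×Y}| = 25.


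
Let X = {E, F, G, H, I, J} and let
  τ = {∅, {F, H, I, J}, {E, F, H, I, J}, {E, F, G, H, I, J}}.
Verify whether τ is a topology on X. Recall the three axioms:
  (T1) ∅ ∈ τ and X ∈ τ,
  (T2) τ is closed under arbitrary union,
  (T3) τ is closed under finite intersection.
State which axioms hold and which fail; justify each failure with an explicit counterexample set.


τ IS a topology on X.

Axiom (T1): ∅ ∈ τ? Yes; X ∈ τ? Yes.
Axiom (T2/T3): check pairwise unions and intersections of members of τ.
All pairwise intersections and unions checked — each lies in τ. Therefore τ satisfies (T1), (T2), (T3): it IS a topology on X.


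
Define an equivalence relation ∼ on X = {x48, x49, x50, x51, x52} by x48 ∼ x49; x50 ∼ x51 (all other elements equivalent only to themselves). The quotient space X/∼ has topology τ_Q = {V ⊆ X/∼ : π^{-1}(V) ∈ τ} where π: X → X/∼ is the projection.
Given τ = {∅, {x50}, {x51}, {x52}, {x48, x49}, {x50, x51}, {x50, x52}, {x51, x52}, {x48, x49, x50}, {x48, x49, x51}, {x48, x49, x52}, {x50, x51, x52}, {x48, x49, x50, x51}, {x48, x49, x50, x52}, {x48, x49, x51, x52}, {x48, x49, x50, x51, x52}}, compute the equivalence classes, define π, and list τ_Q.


X/∼ = {[x48=x49], [x50=x51], [x52]}; |τ_Q| = 8.

Equivalence classes: [x48=x49], [x50=x51], [x52].
Quotient map π: X → X/∼ sends x48 ↦ [x48=x49], x49 ↦ [x48=x49], x50 ↦ [x50=x51], x51 ↦ [x50=x51], x52 ↦ [x52].
For each subset V ⊆ X/∼, compute π^{-1}(V) ⊆ X and check whether π^{-1}(V) ∈ τ. V is open in τ_Q iff π^{-1}(V) ∈ τ.
  V = {}: π^{-1}(V) = ∅ ∈ τ ✓.
  V = {[x48=x49]}: π^{-1}(V) = {x48, x49} ∈ τ ✓.
  V = {[x50=x51]}: π^{-1}(V) = {x50, x51} ∈ τ ✓.
  V = {[x48=x49], [x50=x51]}: π^{-1}(V) = {x48, x49, x50, x51} ∈ τ ✓.
  V = {[x52]}: π^{-1}(V) = {x52} ∈ τ ✓.
  V = {[x48=x49], [x52]}: π^{-1}(V) = {x48, x49, x52} ∈ τ ✓.
  V = {[x50=x51], [x52]}: π^{-1}(V) = {x50, x51, x52} ∈ τ ✓.
  V = {[x48=x49], [x50=x51], [x52]}: π^{-1}(V) = {x48, x49, x50, x51, x52} ∈ τ ✓.
Open sets in the quotient: τ_Q = {{}, {[x48=x49]}, {[x50=x51]}, {[x48=x49], [x50=x51]}, {[x52]}, {[x48=x49], [x52]}, {[x50=x51], [x52]}, {[x48=x49], [x50=x51], [x52]}} (8 elements).


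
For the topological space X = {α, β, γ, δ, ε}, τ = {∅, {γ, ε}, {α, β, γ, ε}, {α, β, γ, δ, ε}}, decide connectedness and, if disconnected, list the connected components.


(X, τ) is connected.

Find clopen sets (U ∈ τ with X ∖ U ∈ τ):
  U = ∅, X ∖ U = {α, β, γ, δ, ε} — both open, so U is clopen.
  U = {α, β, γ, δ, ε}, X ∖ U = ∅ — both open, so U is clopen.
Only trivial clopens (∅ and X) exist, so (X, τ) is connected.
Compute connected components by grouping points that agree on all clopens:
  component: {α, β, γ, δ, ε}


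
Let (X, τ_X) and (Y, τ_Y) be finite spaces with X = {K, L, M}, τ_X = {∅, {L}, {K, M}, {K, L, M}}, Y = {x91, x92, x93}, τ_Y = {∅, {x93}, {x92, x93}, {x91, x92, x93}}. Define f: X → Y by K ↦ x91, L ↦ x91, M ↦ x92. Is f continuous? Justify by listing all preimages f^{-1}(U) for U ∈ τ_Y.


f is NOT continuous.

Compute f^{-1}(U) for each U ∈ τ_Y:
  U = ∅: f^{-1}(U) = ∅ ∈ τ_X ✓.
  U = {x93}: f^{-1}(U) = ∅ ∈ τ_X ✓.
  U = {x92, x93}: f^{-1}(U) = {M} ∉ τ_X ✗.
  U = {x91, x92, x93}: f^{-1}(U) = {K, L, M} ∈ τ_X ✓.
Found U = {x92, x93} with f^{-1}(U) = {M} not in τ_X. Therefore f is NOT continuous.


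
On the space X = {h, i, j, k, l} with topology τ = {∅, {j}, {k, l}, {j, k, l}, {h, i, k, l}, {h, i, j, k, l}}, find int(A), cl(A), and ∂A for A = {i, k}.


int(A) = ∅, cl(A) = {h, i, k, l}, ∂A = {h, i, k, l}.

Closed sets in (X, τ) are complements of opens:
  closed(X, τ) = {∅, {j}, {h, i}, {h, i, j}, {h, i, k, l}, {h, i, j, k, l}}.
int(A) = ⋃ {U ∈ τ : U ⊆ A}. Opens contained in A: ∅.
Taking the union of these: int(A) = ∅.
cl(A) = ⋂ {C closed : A ⊆ C}. Closed sets containing A: {h, i, k, l}, {h, i, j, k, l}.
Intersecting these: cl(A) = {h, i, k, l}.
∂A = cl(A) ∖ int(A) = {h, i, k, l} ∖ ∅ = {h, i, k, l}.


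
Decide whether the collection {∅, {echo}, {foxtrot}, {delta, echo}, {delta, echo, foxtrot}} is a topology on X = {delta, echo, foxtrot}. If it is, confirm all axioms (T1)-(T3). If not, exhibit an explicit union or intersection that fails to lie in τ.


τ is NOT a topology on X.

Axiom (T1): ∅ ∈ τ? Yes; X ∈ τ? Yes.
Axiom (T2/T3): check pairwise unions and intersections of members of τ.
Counterexample for (T2): {echo} ∪ {foxtrot} = {echo, foxtrot} ∉ τ. Therefore τ is NOT a topology.


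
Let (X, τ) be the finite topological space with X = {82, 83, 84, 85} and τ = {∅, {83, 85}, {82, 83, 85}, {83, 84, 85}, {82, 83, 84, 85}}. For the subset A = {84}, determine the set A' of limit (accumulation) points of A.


A' = ∅

For each x ∈ X, list the open sets U ∈ τ with x ∈ U, then check whether U ∩ (A ∖ {x}) ≠ ∅ for every such U.
  x = 82: open {82, 83, 85} ∋ x has {82, 83, 85} ∩ (A ∖ {82}) = ∅, so x is NOT a limit point.
  x = 83: open {83, 85} ∋ x has {83, 85} ∩ (A ∖ {83}) = ∅, so x is NOT a limit point.
  x = 84: open {83, 84, 85} ∋ x has {83, 84, 85} ∩ (A ∖ {84}) = ∅, so x is NOT a limit point.
  x = 85: open {83, 85} ∋ x has {83, 85} ∩ (A ∖ {85}) = ∅, so x is NOT a limit point.
Collecting: A' = ∅.


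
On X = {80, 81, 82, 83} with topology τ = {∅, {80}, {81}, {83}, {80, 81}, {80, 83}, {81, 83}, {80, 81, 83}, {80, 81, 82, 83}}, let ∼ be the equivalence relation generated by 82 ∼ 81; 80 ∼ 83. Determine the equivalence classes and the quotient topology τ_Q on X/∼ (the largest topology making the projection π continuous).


X/∼ = {[80=83], [81=82]}; |τ_Q| = 3.

Equivalence classes: [80=83], [81=82].
Quotient map π: X → X/∼ sends 80 ↦ [80=83], 81 ↦ [81=82], 82 ↦ [81=82], 83 ↦ [80=83].
For each subset V ⊆ X/∼, compute π^{-1}(V) ⊆ X and check whether π^{-1}(V) ∈ τ. V is open in τ_Q iff π^{-1}(V) ∈ τ.
  V = {}: π^{-1}(V) = ∅ ∈ τ ✓.
  V = {[80=83]}: π^{-1}(V) = {80, 83} ∈ τ ✓.
  V = {[81=82]}: π^{-1}(V) = {81, 82} ∉ τ ✗.
  V = {[80=83], [81=82]}: π^{-1}(V) = {80, 81, 82, 83} ∈ τ ✓.
Open sets in the quotient: τ_Q = {{}, {[80=83]}, {[80=83], [81=82]}} (3 elements).


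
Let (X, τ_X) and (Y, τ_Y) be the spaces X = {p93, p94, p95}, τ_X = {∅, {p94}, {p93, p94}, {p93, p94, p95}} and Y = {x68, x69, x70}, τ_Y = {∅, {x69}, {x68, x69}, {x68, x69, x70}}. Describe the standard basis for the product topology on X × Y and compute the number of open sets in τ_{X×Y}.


Basis B = {∅ × ∅, {p94} × {x69}, {p93, p94} × {x69}, {p94} × {x68, x69}, {p93, p94, p95} × {x69}, {p94} × {x68, x69, x70}, {p93, p94} × {x68, x69}, {p93, p94} × {x68, x69, x70}, {p93, p94, p95} × {x68, x69}, {p93, p94, p95} × {x68, x69, x70}}; |τ_{X×Y}| = 20.

Enumerate products U × V with U ∈ τ_X, V ∈ τ_Y (deduplicated):
  ∅ × ∅ = {} (∅)
  {p94} × {x69} = {(p94,x69)}
  {p93, p94} × {x69} = {(p93,x69), (p94,x69)}
  {p94} × {x68, x69} = {(p94,x68), (p94,x69)}
  {p93, p94, p95} × {x69} = {(p93,x69), (p94,x69), (p95,x69)}
  {p94} × {x68, x69, x70} = {(p94,x68), (p94,x69), (p94,x70)}
  {p93, p94} × {x68, x69} = {(p93,x68), (p93,x69), (p94,x68), (p94,x69)}
  {p93, p94} × {x68, x69, x70} = {(p93,x68), (p93,x69), (p93,x70), (p94,x68), (p94,x69), (p94,x70)}
  {p93, p94, p95} × {x68, x69} = {(p93,x68), (p93,x69), (p94,x68), (p94,x69), (p95,x68), (p95,x69)}
  {p93, p94, p95} × {x68, x69, x70} = {(p93,x68), (p93,x69), (p93,x70), (p94,x68), (p94,x69), (p94,x70), (p95,x68), (p95,x69), (p95,x70)}
These 10 distinct sets form the basis B.
Close under arbitrary unions to get τ_{X×Y}; counting gives |τ_{X×Y}| = 20.


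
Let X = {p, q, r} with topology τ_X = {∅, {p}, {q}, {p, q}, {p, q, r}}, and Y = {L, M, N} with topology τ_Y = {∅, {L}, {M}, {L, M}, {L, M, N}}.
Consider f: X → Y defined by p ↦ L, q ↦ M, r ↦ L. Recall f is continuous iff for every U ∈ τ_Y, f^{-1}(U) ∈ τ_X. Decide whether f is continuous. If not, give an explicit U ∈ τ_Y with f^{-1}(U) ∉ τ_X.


f is NOT continuous.

Compute f^{-1}(U) for each U ∈ τ_Y:
  U = ∅: f^{-1}(U) = ∅ ∈ τ_X ✓.
  U = {L}: f^{-1}(U) = {p, r} ∉ τ_X ✗.
  U = {M}: f^{-1}(U) = {q} ∈ τ_X ✓.
  U = {L, M}: f^{-1}(U) = {p, q, r} ∈ τ_X ✓.
  U = {L, M, N}: f^{-1}(U) = {p, q, r} ∈ τ_X ✓.
Found U = {L} with f^{-1}(U) = {p, r} not in τ_X. Therefore f is NOT continuous.


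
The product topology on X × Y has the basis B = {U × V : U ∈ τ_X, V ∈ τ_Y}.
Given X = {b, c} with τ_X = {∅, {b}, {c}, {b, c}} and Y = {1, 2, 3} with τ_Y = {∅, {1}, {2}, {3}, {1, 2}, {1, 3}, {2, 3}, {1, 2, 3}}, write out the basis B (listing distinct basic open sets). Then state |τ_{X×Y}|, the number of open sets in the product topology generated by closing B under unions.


Basis B = {∅ × ∅, {b} × {1}, {b} × {2}, {b} × {3}, {c} × {1}, {c} × {2}, {c} × {3}, {b} × {1, 2}, {b} × {1, 3}, {b, c} × {1}, {b} × {2, 3}, {b, c} × {2}, {b, c} × {3}, {c} × {1, 2}, {c} × {1, 3}, {c} × {2, 3}, {b} × {1, 2, 3}, {c} × {1, 2, 3}, {b, c} × {1, 2}, {b, c} × {1, 3}, {b, c} × {2, 3}, {b, c} × {1, 2, 3}}; |τ_{X×Y}| = 64.

Enumerate products U × V with U ∈ τ_X, V ∈ τ_Y (deduplicated):
  ∅ × ∅ = {} (∅)
  {b} × {1} = {(b,1)}
  {b} × {2} = {(b,2)}
  {b} × {3} = {(b,3)}
  {c} × {1} = {(c,1)}
  {c} × {2} = {(c,2)}
  {c} × {3} = {(c,3)}
  {b} × {1, 2} = {(b,1), (b,2)}
  {b} × {1, 3} = {(b,1), (b,3)}
  {b, c} × {1} = {(b,1), (c,1)}
  {b} × {2, 3} = {(b,2), (b,3)}
  {b, c} × {2} = {(b,2), (c,2)}
  {b, c} × {3} = {(b,3), (c,3)}
  {c} × {1, 2} = {(c,1), (c,2)}
  {c} × {1, 3} = {(c,1), (c,3)}
  {c} × {2, 3} = {(c,2), (c,3)}
  {b} × {1, 2, 3} = {(b,1), (b,2), (b,3)}
  {c} × {1, 2, 3} = {(c,1), (c,2), (c,3)}
  {b, c} × {1, 2} = {(b,1), (b,2), (c,1), (c,2)}
  {b, c} × {1, 3} = {(b,1), (b,3), (c,1), (c,3)}
  {b, c} × {2, 3} = {(b,2), (b,3), (c,2), (c,3)}
  {b, c} × {1, 2, 3} = {(b,1), (b,2), (b,3), (c,1), (c,2), (c,3)}
These 22 distinct sets form the basis B.
Close under arbitrary unions to get τ_{X×Y}; counting gives |τ_{X×Y}| = 64.


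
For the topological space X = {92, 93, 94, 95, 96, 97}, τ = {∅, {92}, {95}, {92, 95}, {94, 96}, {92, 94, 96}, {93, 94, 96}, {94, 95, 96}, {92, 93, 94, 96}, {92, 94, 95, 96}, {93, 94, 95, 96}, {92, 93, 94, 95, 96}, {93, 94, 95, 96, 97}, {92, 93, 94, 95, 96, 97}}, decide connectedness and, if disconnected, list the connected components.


(X, τ) is disconnected; components = [{92}, {93, 94, 95, 96, 97}].

Find clopen sets (U ∈ τ with X ∖ U ∈ τ):
  U = ∅, X ∖ U = {92, 93, 94, 95, 96, 97} — both open, so U is clopen.
  U = {92}, X ∖ U = {93, 94, 95, 96, 97} — both open, so U is clopen.
  U = {93, 94, 95, 96, 97}, X ∖ U = {92} — both open, so U is clopen.
  U = {92, 93, 94, 95, 96, 97}, X ∖ U = ∅ — both open, so U is clopen.
Nontrivial clopen(s) exist: e.g. {92}. So (X, τ) is disconnected.
Compute connected components by grouping points that agree on all clopens:
  component: {92}
  component: {93, 94, 95, 96, 97}


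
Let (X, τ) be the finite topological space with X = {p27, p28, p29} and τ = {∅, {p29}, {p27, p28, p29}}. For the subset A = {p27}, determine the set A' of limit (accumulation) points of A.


A' = {p28}

For each x ∈ X, list the open sets U ∈ τ with x ∈ U, then check whether U ∩ (A ∖ {x}) ≠ ∅ for every such U.
  x = p27: open {p27, p28, p29} ∋ x has {p27, p28, p29} ∩ (A ∖ {p27}) = ∅, so x is NOT a limit point.
  x = p28: opens ∋ x are {p27, p28, p29}; each meets A ∖ {p28}, so x IS a limit point.
  x = p29: open {p29} ∋ x has {p29} ∩ (A ∖ {p29}) = ∅, so x is NOT a limit point.
Collecting: A' = {p28}.


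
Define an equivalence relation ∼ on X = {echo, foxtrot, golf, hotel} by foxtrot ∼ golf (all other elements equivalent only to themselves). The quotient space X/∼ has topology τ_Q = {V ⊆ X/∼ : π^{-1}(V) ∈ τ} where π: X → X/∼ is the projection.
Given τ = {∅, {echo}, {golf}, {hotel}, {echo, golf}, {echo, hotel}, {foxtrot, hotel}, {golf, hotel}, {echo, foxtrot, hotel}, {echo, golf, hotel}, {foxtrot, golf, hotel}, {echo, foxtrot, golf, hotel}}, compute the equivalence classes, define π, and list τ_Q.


X/∼ = {[echo], [foxtrot=golf], [hotel]}; |τ_Q| = 6.

Equivalence classes: [echo], [foxtrot=golf], [hotel].
Quotient map π: X → X/∼ sends echo ↦ [echo], foxtrot ↦ [foxtrot=golf], golf ↦ [foxtrot=golf], hotel ↦ [hotel].
For each subset V ⊆ X/∼, compute π^{-1}(V) ⊆ X and check whether π^{-1}(V) ∈ τ. V is open in τ_Q iff π^{-1}(V) ∈ τ.
  V = {}: π^{-1}(V) = ∅ ∈ τ ✓.
  V = {[echo]}: π^{-1}(V) = {echo} ∈ τ ✓.
  V = {[foxtrot=golf]}: π^{-1}(V) = {foxtrot, golf} ∉ τ ✗.
  V = {[echo], [foxtrot=golf]}: π^{-1}(V) = {echo, foxtrot, golf} ∉ τ ✗.
  V = {[hotel]}: π^{-1}(V) = {hotel} ∈ τ ✓.
  V = {[echo], [hotel]}: π^{-1}(V) = {echo, hotel} ∈ τ ✓.
  V = {[foxtrot=golf], [hotel]}: π^{-1}(V) = {foxtrot, golf, hotel} ∈ τ ✓.
  V = {[echo], [foxtrot=golf], [hotel]}: π^{-1}(V) = {echo, foxtrot, golf, hotel} ∈ τ ✓.
Open sets in the quotient: τ_Q = {{}, {[echo]}, {[hotel]}, {[echo], [hotel]}, {[foxtrot=golf], [hotel]}, {[echo], [foxtrot=golf], [hotel]}} (6 elements).


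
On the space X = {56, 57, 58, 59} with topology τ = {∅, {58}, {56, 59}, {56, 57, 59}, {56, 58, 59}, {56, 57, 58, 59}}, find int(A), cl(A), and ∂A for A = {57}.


int(A) = ∅, cl(A) = {57}, ∂A = {57}.

Closed sets in (X, τ) are complements of opens:
  closed(X, τ) = {∅, {57}, {58}, {57, 58}, {56, 57, 59}, {56, 57, 58, 59}}.
int(A) = ⋃ {U ∈ τ : U ⊆ A}. Opens contained in A: ∅.
Taking the union of these: int(A) = ∅.
cl(A) = ⋂ {C closed : A ⊆ C}. Closed sets containing A: {57}, {57, 58}, {56, 57, 59}, {56, 57, 58, 59}.
Intersecting these: cl(A) = {57}.
∂A = cl(A) ∖ int(A) = {57} ∖ ∅ = {57}.


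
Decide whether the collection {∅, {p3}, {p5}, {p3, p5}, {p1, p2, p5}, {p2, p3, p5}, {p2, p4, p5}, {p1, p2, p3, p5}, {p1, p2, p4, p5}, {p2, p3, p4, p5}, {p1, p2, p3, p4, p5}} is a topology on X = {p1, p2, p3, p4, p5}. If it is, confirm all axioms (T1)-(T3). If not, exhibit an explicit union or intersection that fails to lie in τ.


τ is NOT a topology on X.

Axiom (T1): ∅ ∈ τ? Yes; X ∈ τ? Yes.
Axiom (T2/T3): check pairwise unions and intersections of members of τ.
Counterexample for (T3): {p1, p2, p5} ∩ {p2, p3, p5} = {p2, p5} ∉ τ. Therefore τ is NOT a topology.


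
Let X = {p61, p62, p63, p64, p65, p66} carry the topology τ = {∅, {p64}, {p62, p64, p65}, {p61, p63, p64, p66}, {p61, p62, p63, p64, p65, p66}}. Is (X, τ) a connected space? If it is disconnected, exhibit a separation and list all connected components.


(X, τ) is connected.

Find clopen sets (U ∈ τ with X ∖ U ∈ τ):
  U = ∅, X ∖ U = {p61, p62, p63, p64, p65, p66} — both open, so U is clopen.
  U = {p61, p62, p63, p64, p65, p66}, X ∖ U = ∅ — both open, so U is clopen.
Only trivial clopens (∅ and X) exist, so (X, τ) is connected.
Compute connected components by grouping points that agree on all clopens:
  component: {p61, p62, p63, p64, p65, p66}


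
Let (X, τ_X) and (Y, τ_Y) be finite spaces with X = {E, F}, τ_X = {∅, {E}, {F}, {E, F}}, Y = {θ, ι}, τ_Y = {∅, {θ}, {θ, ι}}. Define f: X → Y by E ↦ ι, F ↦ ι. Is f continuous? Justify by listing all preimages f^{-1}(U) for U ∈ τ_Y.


f IS continuous.

Compute f^{-1}(U) for each U ∈ τ_Y:
  U = ∅: f^{-1}(U) = ∅ ∈ τ_X ✓.
  U = {θ}: f^{-1}(U) = ∅ ∈ τ_X ✓.
  U = {θ, ι}: f^{-1}(U) = {E, F} ∈ τ_X ✓.
Every preimage lies in τ_X, so f IS continuous.


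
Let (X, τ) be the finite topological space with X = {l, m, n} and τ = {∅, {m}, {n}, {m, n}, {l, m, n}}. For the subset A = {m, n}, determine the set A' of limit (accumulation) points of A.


A' = {l}

For each x ∈ X, list the open sets U ∈ τ with x ∈ U, then check whether U ∩ (A ∖ {x}) ≠ ∅ for every such U.
  x = l: opens ∋ x are {l, m, n}; each meets A ∖ {l}, so x IS a limit point.
  x = m: open {m} ∋ x has {m} ∩ (A ∖ {m}) = ∅, so x is NOT a limit point.
  x = n: open {n} ∋ x has {n} ∩ (A ∖ {n}) = ∅, so x is NOT a limit point.
Collecting: A' = {l}.


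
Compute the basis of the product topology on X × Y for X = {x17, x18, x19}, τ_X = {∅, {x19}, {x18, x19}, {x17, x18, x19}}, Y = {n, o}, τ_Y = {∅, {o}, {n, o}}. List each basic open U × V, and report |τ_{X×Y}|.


Basis B = {∅ × ∅, {x19} × {o}, {x18, x19} × {o}, {x19} × {n, o}, {x17, x18, x19} × {o}, {x18, x19} × {n, o}, {x17, x18, x19} × {n, o}}; |τ_{X×Y}| = 10.

Enumerate products U × V with U ∈ τ_X, V ∈ τ_Y (deduplicated):
  ∅ × ∅ = {} (∅)
  {x19} × {o} = {(x19,o)}
  {x18, x19} × {o} = {(x18,o), (x19,o)}
  {x19} × {n, o} = {(x19,n), (x19,o)}
  {x17, x18, x19} × {o} = {(x17,o), (x18,o), (x19,o)}
  {x18, x19} × {n, o} = {(x18,n), (x18,o), (x19,n), (x19,o)}
  {x17, x18, x19} × {n, o} = {(x17,n), (x17,o), (x18,n), (x18,o), (x19,n), (x19,o)}
These 7 distinct sets form the basis B.
Close under arbitrary unions to get τ_{X×Y}; counting gives |τ_{X×Y}| = 10.


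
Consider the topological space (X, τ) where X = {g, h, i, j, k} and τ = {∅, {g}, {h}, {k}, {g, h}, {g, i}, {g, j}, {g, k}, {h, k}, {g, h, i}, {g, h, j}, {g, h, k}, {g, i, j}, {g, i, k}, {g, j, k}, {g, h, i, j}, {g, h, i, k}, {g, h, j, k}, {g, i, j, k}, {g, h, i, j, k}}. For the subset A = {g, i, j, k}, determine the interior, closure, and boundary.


int(A) = {g, i, j, k}, cl(A) = {g, i, j, k}, ∂A = ∅.

Closed sets in (X, τ) are complements of opens:
  closed(X, τ) = {∅, {h}, {i}, {j}, {k}, {h, i}, {h, j}, {h, k}, {i, j}, {i, k}, {j, k}, {g, i, j}, {h, i, j}, {h, i, k}, {h, j, k}, {i, j, k}, {g, h, i, j}, {g, i, j, k}, {h, i, j, k}, {g, h, i, j, k}}.
int(A) = ⋃ {U ∈ τ : U ⊆ A}. Opens contained in A: ∅, {g}, {k}, {g, i}, {g, j}, {g, k}, {g, i, j}, {g, i, k}, {g, j, k}, {g, i, j, k}.
Taking the union of these: int(A) = {g, i, j, k}.
cl(A) = ⋂ {C closed : A ⊆ C}. Closed sets containing A: {g, i, j, k}, {g, h, i, j, k}.
Intersecting these: cl(A) = {g, i, j, k}.
∂A = cl(A) ∖ int(A) = {g, i, j, k} ∖ {g, i, j, k} = ∅.


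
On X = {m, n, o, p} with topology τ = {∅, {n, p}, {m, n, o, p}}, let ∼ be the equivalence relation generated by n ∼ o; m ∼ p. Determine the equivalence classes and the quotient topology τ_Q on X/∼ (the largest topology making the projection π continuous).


X/∼ = {[m=p], [n=o]}; |τ_Q| = 2.

Equivalence classes: [m=p], [n=o].
Quotient map π: X → X/∼ sends m ↦ [m=p], n ↦ [n=o], o ↦ [n=o], p ↦ [m=p].
For each subset V ⊆ X/∼, compute π^{-1}(V) ⊆ X and check whether π^{-1}(V) ∈ τ. V is open in τ_Q iff π^{-1}(V) ∈ τ.
  V = {}: π^{-1}(V) = ∅ ∈ τ ✓.
  V = {[m=p]}: π^{-1}(V) = {m, p} ∉ τ ✗.
  V = {[n=o]}: π^{-1}(V) = {n, o} ∉ τ ✗.
  V = {[m=p], [n=o]}: π^{-1}(V) = {m, n, o, p} ∈ τ ✓.
Open sets in the quotient: τ_Q = {{}, {[m=p], [n=o]}} (2 elements).


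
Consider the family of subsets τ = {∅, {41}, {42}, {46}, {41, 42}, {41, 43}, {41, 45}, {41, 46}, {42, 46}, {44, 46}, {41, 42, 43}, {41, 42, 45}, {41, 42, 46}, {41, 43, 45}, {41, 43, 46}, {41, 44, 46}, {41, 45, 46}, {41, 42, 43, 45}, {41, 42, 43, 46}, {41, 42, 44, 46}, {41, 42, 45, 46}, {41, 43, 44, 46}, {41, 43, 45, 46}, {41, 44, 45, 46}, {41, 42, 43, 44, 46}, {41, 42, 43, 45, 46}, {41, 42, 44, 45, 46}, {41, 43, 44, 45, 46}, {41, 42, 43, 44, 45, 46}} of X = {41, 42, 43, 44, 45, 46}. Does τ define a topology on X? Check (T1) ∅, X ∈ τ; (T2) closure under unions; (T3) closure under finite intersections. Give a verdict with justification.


τ is NOT a topology on X.

Axiom (T1): ∅ ∈ τ? Yes; X ∈ τ? Yes.
Axiom (T2/T3): check pairwise unions and intersections of members of τ.
Counterexample for (T2): {42} ∪ {44, 46} = {42, 44, 46} ∉ τ. Therefore τ is NOT a topology.


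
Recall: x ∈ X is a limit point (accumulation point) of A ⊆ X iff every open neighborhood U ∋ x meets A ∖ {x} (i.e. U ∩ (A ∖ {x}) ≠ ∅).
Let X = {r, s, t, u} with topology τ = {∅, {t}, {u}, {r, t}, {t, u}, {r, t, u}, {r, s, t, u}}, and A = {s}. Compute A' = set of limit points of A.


A' = ∅

For each x ∈ X, list the open sets U ∈ τ with x ∈ U, then check whether U ∩ (A ∖ {x}) ≠ ∅ for every such U.
  x = r: open {r, t} ∋ x has {r, t} ∩ (A ∖ {r}) = ∅, so x is NOT a limit point.
  x = s: open {r, s, t, u} ∋ x has {r, s, t, u} ∩ (A ∖ {s}) = ∅, so x is NOT a limit point.
  x = t: open {t} ∋ x has {t} ∩ (A ∖ {t}) = ∅, so x is NOT a limit point.
  x = u: open {u} ∋ x has {u} ∩ (A ∖ {u}) = ∅, so x is NOT a limit point.
Collecting: A' = ∅.


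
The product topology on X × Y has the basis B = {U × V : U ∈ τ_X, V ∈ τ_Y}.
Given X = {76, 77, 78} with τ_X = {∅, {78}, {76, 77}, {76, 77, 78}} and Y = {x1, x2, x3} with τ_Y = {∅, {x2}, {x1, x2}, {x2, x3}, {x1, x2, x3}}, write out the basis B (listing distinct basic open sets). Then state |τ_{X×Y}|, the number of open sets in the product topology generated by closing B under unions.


Basis B = {∅ × ∅, {78} × {x2}, {76, 77} × {x2}, {78} × {x1, x2}, {78} × {x2, x3}, {76, 77, 78} × {x2}, {78} × {x1, x2, x3}, {76, 77} × {x1, x2}, {76, 77} × {x2, x3}, {76, 77} × {x1, x2, x3}, {76, 77, 78} × {x1, x2}, {76, 77, 78} × {x2, x3}, {76, 77, 78} × {x1, x2, x3}}; |τ_{X×Y}| = 25.

Enumerate products U × V with U ∈ τ_X, V ∈ τ_Y (deduplicated):
  ∅ × ∅ = {} (∅)
  {78} × {x2} = {(78,x2)}
  {76, 77} × {x2} = {(76,x2), (77,x2)}
  {78} × {x1, x2} = {(78,x1), (78,x2)}
  {78} × {x2, x3} = {(78,x2), (78,x3)}
  {76, 77, 78} × {x2} = {(76,x2), (77,x2), (78,x2)}
  {78} × {x1, x2, x3} = {(78,x1), (78,x2), (78,x3)}
  {76, 77} × {x1, x2} = {(76,x1), (76,x2), (77,x1), (77,x2)}
  {76, 77} × {x2, x3} = {(76,x2), (76,x3), (77,x2), (77,x3)}
  {76, 77} × {x1, x2, x3} = {(76,x1), (76,x2), (76,x3), (77,x1), (77,x2), (77,x3)}
  {76, 77, 78} × {x1, x2} = {(76,x1), (76,x2), (77,x1), (77,x2), (78,x1), (78,x2)}
  {76, 77, 78} × {x2, x3} = {(76,x2), (76,x3), (77,x2), (77,x3), (78,x2), (78,x3)}
  {76, 77, 78} × {x1, x2, x3} = {(76,x1), (76,x2), (76,x3), (77,x1), (77,x2), (77,x3), (78,x1), (78,x2), (78,x3)}
These 13 distinct sets form the basis B.
Close under arbitrary unions to get τ_{X×Y}; counting gives |τ_{X×Y}| = 25.


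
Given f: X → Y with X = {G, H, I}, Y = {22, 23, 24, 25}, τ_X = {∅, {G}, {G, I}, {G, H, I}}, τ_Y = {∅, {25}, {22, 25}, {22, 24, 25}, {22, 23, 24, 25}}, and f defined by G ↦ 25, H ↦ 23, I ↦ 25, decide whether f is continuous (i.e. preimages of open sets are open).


f IS continuous.

Compute f^{-1}(U) for each U ∈ τ_Y:
  U = ∅: f^{-1}(U) = ∅ ∈ τ_X ✓.
  U = {25}: f^{-1}(U) = {G, I} ∈ τ_X ✓.
  U = {22, 25}: f^{-1}(U) = {G, I} ∈ τ_X ✓.
  U = {22, 24, 25}: f^{-1}(U) = {G, I} ∈ τ_X ✓.
  U = {22, 23, 24, 25}: f^{-1}(U) = {G, H, I} ∈ τ_X ✓.
Every preimage lies in τ_X, so f IS continuous.


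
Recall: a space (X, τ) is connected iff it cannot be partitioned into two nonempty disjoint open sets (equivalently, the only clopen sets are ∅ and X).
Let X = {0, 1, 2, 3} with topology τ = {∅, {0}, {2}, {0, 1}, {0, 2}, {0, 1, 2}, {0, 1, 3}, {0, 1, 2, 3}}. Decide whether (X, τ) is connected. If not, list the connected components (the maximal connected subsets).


(X, τ) is disconnected; components = [{2}, {0, 1, 3}].

Find clopen sets (U ∈ τ with X ∖ U ∈ τ):
  U = ∅, X ∖ U = {0, 1, 2, 3} — both open, so U is clopen.
  U = {2}, X ∖ U = {0, 1, 3} — both open, so U is clopen.
  U = {0, 1, 3}, X ∖ U = {2} — both open, so U is clopen.
  U = {0, 1, 2, 3}, X ∖ U = ∅ — both open, so U is clopen.
Nontrivial clopen(s) exist: e.g. {2}. So (X, τ) is disconnected.
Compute connected components by grouping points that agree on all clopens:
  component: {2}
  component: {0, 1, 3}


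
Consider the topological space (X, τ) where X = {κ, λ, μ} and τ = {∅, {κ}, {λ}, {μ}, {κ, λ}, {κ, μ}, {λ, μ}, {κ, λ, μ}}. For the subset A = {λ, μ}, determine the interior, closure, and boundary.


int(A) = {λ, μ}, cl(A) = {λ, μ}, ∂A = ∅.

Closed sets in (X, τ) are complements of opens:
  closed(X, τ) = {∅, {κ}, {λ}, {μ}, {κ, λ}, {κ, μ}, {λ, μ}, {κ, λ, μ}}.
int(A) = ⋃ {U ∈ τ : U ⊆ A}. Opens contained in A: ∅, {λ}, {μ}, {λ, μ}.
Taking the union of these: int(A) = {λ, μ}.
cl(A) = ⋂ {C closed : A ⊆ C}. Closed sets containing A: {λ, μ}, {κ, λ, μ}.
Intersecting these: cl(A) = {λ, μ}.
∂A = cl(A) ∖ int(A) = {λ, μ} ∖ {λ, μ} = ∅.


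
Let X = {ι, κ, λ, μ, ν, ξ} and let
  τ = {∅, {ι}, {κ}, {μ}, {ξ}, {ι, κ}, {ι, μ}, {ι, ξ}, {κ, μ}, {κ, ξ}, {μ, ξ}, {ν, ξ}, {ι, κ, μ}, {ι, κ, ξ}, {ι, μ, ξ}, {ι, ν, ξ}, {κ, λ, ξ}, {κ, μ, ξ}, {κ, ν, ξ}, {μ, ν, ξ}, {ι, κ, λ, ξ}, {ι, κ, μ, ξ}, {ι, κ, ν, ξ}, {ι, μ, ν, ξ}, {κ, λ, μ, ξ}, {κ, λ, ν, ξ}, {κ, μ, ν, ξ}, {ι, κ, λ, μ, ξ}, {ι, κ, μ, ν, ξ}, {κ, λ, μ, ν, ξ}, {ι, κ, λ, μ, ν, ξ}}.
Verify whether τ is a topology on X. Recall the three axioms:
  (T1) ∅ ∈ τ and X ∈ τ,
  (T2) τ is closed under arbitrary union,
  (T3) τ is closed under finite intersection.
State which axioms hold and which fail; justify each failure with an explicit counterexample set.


τ is NOT a topology on X.

Axiom (T1): ∅ ∈ τ? Yes; X ∈ τ? Yes.
Axiom (T2/T3): check pairwise unions and intersections of members of τ.
Counterexample for (T2): {ι} ∪ {κ, λ, ν, ξ} = {ι, κ, λ, ν, ξ} ∉ τ. Therefore τ is NOT a topology.


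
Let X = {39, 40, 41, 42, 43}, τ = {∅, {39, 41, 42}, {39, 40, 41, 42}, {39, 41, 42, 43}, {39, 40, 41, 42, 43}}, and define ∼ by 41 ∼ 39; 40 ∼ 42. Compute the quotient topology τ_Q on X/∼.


X/∼ = {[39=41], [40=42], [43]}; |τ_Q| = 3.

Equivalence classes: [39=41], [40=42], [43].
Quotient map π: X → X/∼ sends 39 ↦ [39=41], 40 ↦ [40=42], 41 ↦ [39=41], 42 ↦ [40=42], 43 ↦ [43].
For each subset V ⊆ X/∼, compute π^{-1}(V) ⊆ X and check whether π^{-1}(V) ∈ τ. V is open in τ_Q iff π^{-1}(V) ∈ τ.
  V = {}: π^{-1}(V) = ∅ ∈ τ ✓.
  V = {[39=41]}: π^{-1}(V) = {39, 41} ∉ τ ✗.
  V = {[40=42]}: π^{-1}(V) = {40, 42} ∉ τ ✗.
  V = {[39=41], [40=42]}: π^{-1}(V) = {39, 40, 41, 42} ∈ τ ✓.
  V = {[43]}: π^{-1}(V) = {43} ∉ τ ✗.
  V = {[39=41], [43]}: π^{-1}(V) = {39, 41, 43} ∉ τ ✗.
  V = {[40=42], [43]}: π^{-1}(V) = {40, 42, 43} ∉ τ ✗.
  V = {[39=41], [40=42], [43]}: π^{-1}(V) = {39, 40, 41, 42, 43} ∈ τ ✓.
Open sets in the quotient: τ_Q = {{}, {[39=41], [40=42]}, {[39=41], [40=42], [43]}} (3 elements).


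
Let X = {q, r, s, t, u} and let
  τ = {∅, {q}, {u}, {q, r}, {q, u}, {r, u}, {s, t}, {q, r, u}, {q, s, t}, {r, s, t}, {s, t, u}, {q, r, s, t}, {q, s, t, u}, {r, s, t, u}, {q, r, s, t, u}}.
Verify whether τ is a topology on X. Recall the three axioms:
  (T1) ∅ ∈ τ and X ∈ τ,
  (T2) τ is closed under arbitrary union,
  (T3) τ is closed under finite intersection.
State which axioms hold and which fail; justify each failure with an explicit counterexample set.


τ is NOT a topology on X.

Axiom (T1): ∅ ∈ τ? Yes; X ∈ τ? Yes.
Axiom (T2/T3): check pairwise unions and intersections of members of τ.
Counterexample for (T3): {q, r} ∩ {r, u} = {r} ∉ τ. Therefore τ is NOT a topology.


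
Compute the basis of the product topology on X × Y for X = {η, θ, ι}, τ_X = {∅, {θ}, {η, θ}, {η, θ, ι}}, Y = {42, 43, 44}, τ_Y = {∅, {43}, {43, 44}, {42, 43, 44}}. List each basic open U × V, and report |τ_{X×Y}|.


Basis B = {∅ × ∅, {θ} × {43}, {η, θ} × {43}, {θ} × {43, 44}, {η, θ, ι} × {43}, {θ} × {42, 43, 44}, {η, θ} × {43, 44}, {η, θ} × {42, 43, 44}, {η, θ, ι} × {43, 44}, {η, θ, ι} × {42, 43, 44}}; |τ_{X×Y}| = 20.

Enumerate products U × V with U ∈ τ_X, V ∈ τ_Y (deduplicated):
  ∅ × ∅ = {} (∅)
  {θ} × {43} = {(θ,43)}
  {η, θ} × {43} = {(η,43), (θ,43)}
  {θ} × {43, 44} = {(θ,43), (θ,44)}
  {η, θ, ι} × {43} = {(η,43), (θ,43), (ι,43)}
  {θ} × {42, 43, 44} = {(θ,42), (θ,43), (θ,44)}
  {η, θ} × {43, 44} = {(η,43), (η,44), (θ,43), (θ,44)}
  {η, θ} × {42, 43, 44} = {(η,42), (η,43), (η,44), (θ,42), (θ,43), (θ,44)}
  {η, θ, ι} × {43, 44} = {(η,43), (η,44), (θ,43), (θ,44), (ι,43), (ι,44)}
  {η, θ, ι} × {42, 43, 44} = {(η,42), (η,43), (η,44), (θ,42), (θ,43), (θ,44), (ι,42), (ι,43), (ι,44)}
These 10 distinct sets form the basis B.
Close under arbitrary unions to get τ_{X×Y}; counting gives |τ_{X×Y}| = 20.


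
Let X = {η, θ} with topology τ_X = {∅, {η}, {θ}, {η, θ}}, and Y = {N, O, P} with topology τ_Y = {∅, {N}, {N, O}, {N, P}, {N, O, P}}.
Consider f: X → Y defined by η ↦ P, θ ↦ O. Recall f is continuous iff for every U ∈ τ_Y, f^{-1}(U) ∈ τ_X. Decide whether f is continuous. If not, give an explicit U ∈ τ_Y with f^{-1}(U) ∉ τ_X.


f IS continuous.

Compute f^{-1}(U) for each U ∈ τ_Y:
  U = ∅: f^{-1}(U) = ∅ ∈ τ_X ✓.
  U = {N}: f^{-1}(U) = ∅ ∈ τ_X ✓.
  U = {N, O}: f^{-1}(U) = {θ} ∈ τ_X ✓.
  U = {N, P}: f^{-1}(U) = {η} ∈ τ_X ✓.
  U = {N, O, P}: f^{-1}(U) = {η, θ} ∈ τ_X ✓.
Every preimage lies in τ_X, so f IS continuous.


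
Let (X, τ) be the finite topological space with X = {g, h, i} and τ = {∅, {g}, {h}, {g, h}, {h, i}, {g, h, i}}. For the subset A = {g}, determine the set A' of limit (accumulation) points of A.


A' = ∅

For each x ∈ X, list the open sets U ∈ τ with x ∈ U, then check whether U ∩ (A ∖ {x}) ≠ ∅ for every such U.
  x = g: open {g} ∋ x has {g} ∩ (A ∖ {g}) = ∅, so x is NOT a limit point.
  x = h: open {h} ∋ x has {h} ∩ (A ∖ {h}) = ∅, so x is NOT a limit point.
  x = i: open {h, i} ∋ x has {h, i} ∩ (A ∖ {i}) = ∅, so x is NOT a limit point.
Collecting: A' = ∅.


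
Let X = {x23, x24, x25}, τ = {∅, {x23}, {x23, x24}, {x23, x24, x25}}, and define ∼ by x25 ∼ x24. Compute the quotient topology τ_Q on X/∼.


X/∼ = {[x23], [x24=x25]}; |τ_Q| = 3.

Equivalence classes: [x23], [x24=x25].
Quotient map π: X → X/∼ sends x23 ↦ [x23], x24 ↦ [x24=x25], x25 ↦ [x24=x25].
For each subset V ⊆ X/∼, compute π^{-1}(V) ⊆ X and check whether π^{-1}(V) ∈ τ. V is open in τ_Q iff π^{-1}(V) ∈ τ.
  V = {}: π^{-1}(V) = ∅ ∈ τ ✓.
  V = {[x23]}: π^{-1}(V) = {x23} ∈ τ ✓.
  V = {[x24=x25]}: π^{-1}(V) = {x24, x25} ∉ τ ✗.
  V = {[x23], [x24=x25]}: π^{-1}(V) = {x23, x24, x25} ∈ τ ✓.
Open sets in the quotient: τ_Q = {{}, {[x23]}, {[x23], [x24=x25]}} (3 elements).
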